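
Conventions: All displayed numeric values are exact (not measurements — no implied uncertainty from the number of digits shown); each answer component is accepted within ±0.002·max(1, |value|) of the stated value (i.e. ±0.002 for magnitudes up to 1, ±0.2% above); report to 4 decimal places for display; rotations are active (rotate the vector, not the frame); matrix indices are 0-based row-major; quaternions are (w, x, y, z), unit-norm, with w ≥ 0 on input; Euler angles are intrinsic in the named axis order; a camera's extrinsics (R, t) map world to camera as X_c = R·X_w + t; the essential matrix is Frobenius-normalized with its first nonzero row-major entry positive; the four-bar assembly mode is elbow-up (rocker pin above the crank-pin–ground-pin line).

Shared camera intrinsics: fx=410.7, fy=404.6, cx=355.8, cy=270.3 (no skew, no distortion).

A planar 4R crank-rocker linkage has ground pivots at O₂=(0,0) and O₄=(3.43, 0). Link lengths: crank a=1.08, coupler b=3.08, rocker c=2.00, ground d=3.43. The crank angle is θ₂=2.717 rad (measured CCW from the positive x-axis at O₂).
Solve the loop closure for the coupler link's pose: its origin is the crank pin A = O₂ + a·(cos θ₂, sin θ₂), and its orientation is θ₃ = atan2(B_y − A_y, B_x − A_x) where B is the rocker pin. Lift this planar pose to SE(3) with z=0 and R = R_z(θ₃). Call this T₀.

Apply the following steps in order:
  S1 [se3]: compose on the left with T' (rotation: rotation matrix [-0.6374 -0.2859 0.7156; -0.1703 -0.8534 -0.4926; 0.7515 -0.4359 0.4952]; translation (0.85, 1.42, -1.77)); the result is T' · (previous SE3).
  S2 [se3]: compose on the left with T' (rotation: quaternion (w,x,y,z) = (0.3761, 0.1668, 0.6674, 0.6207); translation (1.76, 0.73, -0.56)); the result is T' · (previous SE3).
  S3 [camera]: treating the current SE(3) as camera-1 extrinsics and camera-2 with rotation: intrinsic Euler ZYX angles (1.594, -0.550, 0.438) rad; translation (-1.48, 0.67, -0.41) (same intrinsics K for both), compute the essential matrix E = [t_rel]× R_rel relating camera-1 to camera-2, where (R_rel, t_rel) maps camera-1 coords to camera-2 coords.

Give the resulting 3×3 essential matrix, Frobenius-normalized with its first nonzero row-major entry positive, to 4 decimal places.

source (fourbar_fk): coupler pose = R=[0.9554 -0.2953 0.0000; 0.2953 0.9554 0.0000; 0.0000 0.0000 1.0000], t=(-0.9841, 0.4449, 0.0000)
after S1 (compose_se3): R=[-0.6934 -0.0849 0.7156; -0.4148 -0.7650 -0.4926; 0.5893 -0.6384 0.4952], t=(1.3500, 1.2079, -2.7035)
after S2 (compose_se3): R=[0.9778 -0.2097 -0.0018; -0.1359 -0.6403 0.7560; -0.1597 -0.7389 -0.6546], t=(-1.3451, -0.0299, 0.0496)
after S3 (essential): [0.1895 0.1858 -0.5229; 0.1835 0.1758 -0.3109; -0.4479 -0.4057 -0.3602]

matrix = [0.1895 0.1858 -0.5229; 0.1835 0.1758 -0.3109; -0.4479 -0.4057 -0.3602]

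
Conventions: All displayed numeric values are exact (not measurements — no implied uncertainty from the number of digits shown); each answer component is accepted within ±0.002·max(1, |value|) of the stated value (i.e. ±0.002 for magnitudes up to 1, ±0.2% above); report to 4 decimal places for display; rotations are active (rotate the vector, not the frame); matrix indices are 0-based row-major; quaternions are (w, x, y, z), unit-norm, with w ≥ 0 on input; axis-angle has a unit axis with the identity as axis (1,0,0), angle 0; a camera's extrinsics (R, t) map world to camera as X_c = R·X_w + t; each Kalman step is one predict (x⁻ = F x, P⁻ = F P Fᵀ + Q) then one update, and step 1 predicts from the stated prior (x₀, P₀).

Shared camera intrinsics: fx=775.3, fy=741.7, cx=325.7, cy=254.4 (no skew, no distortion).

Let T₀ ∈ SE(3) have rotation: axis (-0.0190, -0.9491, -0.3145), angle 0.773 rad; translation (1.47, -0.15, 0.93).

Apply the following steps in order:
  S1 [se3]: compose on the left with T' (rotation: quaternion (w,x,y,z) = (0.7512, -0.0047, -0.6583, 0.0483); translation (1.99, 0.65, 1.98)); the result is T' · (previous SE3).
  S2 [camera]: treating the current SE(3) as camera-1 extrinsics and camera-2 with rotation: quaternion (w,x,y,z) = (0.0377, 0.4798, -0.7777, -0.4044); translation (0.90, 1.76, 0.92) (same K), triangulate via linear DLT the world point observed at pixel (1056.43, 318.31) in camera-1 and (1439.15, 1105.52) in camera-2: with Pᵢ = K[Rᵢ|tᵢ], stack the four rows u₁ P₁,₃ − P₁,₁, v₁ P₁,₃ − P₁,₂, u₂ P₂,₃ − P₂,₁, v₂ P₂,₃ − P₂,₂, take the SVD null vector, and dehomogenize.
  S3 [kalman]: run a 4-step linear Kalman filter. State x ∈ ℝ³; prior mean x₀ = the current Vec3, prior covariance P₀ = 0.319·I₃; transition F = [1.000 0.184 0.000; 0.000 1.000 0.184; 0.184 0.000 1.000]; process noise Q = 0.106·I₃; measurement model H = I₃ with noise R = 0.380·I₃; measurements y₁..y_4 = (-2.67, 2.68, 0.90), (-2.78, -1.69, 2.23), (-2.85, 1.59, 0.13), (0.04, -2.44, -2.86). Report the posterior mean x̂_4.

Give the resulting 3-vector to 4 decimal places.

after S1 (compose_se3): R=[-0.5511 -0.1064 -0.8276; -0.1947 0.9809 0.0035; 0.8114 0.1630 -0.5613], t=(1.2688, 0.5639, 3.5677)
after S2 (triangulate): (-1.2343, -0.5441, -1.0987)
after S3 (kf_track): (-1.5470, -0.6275, -1.3551)

result = (-1.5470, -0.6275, -1.3551)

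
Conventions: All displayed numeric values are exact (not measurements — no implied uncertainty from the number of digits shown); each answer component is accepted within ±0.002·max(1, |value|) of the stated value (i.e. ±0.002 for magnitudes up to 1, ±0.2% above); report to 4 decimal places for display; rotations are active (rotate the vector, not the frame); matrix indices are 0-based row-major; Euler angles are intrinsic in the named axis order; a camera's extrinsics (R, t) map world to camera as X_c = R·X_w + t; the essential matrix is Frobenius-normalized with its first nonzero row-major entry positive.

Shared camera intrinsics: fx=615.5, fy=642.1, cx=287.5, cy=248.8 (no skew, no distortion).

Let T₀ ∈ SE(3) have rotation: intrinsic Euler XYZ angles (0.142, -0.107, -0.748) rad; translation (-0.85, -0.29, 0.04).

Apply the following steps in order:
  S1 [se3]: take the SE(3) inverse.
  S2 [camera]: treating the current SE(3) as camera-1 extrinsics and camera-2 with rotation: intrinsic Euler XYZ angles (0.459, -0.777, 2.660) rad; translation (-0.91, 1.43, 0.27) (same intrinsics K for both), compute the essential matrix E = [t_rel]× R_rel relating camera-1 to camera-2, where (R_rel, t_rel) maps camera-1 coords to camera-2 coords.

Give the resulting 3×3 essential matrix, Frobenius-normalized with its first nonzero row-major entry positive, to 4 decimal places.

matrix = [0.2950 0.3111 -0.5382; 0.0611 0.4325 0.1194; 0.0350 -0.4361 -0.3606]

after S1 (invert_se3): R=[0.7289 -0.6844 -0.0188; 0.6763 0.7154 0.1757; -0.1068 -0.1407 0.9843], t=(0.4218, 0.7753, -0.1710)
after S2 (essential): [0.2950 0.3111 -0.5382; 0.0611 0.4325 0.1194; 0.0350 -0.4361 -0.3606]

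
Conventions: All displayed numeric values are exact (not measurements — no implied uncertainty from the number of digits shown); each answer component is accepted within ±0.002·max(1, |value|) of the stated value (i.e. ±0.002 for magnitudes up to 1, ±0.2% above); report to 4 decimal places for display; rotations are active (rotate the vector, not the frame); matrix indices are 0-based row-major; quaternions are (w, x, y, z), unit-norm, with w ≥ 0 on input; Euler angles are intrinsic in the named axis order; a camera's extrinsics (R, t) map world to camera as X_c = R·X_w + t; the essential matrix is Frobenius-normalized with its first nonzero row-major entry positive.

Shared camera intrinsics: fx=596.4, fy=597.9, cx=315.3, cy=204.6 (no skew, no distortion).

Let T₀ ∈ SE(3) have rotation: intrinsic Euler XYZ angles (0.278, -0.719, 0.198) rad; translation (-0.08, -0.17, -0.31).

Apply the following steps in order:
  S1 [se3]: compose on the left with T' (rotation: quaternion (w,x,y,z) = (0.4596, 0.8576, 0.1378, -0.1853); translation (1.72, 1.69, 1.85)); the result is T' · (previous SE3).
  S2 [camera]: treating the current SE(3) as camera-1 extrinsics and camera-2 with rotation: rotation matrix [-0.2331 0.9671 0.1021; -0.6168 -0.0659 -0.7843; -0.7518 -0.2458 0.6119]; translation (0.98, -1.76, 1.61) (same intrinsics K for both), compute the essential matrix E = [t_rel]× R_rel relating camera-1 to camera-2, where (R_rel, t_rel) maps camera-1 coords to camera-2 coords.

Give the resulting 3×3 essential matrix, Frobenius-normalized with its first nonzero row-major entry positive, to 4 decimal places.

after S1 (compose_se3): R=[0.5349 0.2380 -0.8107; -0.5243 -0.6590 -0.5394; -0.6626 0.7135 -0.2277], t=(1.6387, 2.0366, 1.9180)
after S2 (essential): [0.5168 -0.3856 -0.2820; 0.0726 -0.1905 0.2395; 0.0343 -0.3069 0.5572]

matrix = [0.5168 -0.3856 -0.2820; 0.0726 -0.1905 0.2395; 0.0343 -0.3069 0.5572]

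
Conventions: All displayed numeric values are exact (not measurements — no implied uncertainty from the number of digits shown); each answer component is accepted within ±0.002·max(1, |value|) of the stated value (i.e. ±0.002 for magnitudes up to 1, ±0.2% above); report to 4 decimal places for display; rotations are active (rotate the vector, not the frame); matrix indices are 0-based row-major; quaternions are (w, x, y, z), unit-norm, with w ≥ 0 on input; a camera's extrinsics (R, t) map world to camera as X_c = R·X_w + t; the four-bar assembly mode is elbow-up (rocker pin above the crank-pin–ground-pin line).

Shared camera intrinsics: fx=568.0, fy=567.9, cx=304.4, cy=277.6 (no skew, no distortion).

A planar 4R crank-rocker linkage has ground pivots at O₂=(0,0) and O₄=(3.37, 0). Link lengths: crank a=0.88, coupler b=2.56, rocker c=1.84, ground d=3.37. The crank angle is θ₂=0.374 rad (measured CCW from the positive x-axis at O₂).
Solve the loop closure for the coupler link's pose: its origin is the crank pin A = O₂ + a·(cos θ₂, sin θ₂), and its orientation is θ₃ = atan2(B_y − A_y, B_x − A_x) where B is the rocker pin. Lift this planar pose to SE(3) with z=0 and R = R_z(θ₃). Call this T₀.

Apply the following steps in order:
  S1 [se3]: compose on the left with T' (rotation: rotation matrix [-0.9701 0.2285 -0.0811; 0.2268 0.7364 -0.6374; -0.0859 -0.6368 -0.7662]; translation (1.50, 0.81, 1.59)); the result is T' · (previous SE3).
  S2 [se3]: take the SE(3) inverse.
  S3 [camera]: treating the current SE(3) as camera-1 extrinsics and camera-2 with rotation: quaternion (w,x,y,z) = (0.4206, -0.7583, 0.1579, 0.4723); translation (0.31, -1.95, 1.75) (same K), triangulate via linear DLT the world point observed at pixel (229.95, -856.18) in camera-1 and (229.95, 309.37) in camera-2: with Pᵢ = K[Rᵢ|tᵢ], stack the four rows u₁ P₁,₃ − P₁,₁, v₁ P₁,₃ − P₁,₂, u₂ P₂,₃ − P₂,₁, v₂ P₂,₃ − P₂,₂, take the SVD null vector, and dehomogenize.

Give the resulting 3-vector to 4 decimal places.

result = (-1.9479, -1.8452, 1.7513)

source (fourbar_fk): coupler pose = R=[0.8207 -0.5714 0.0000; 0.5714 0.8207 0.0000; 0.0000 0.0000 1.0000], t=(0.8192, 0.3215, 0.0000)
after S1 (compose_se3): R=[-0.6656 0.7418 -0.0811; 0.6069 0.4748 -0.6374; -0.4343 -0.4735 -0.7662], t=(0.7788, 1.2325, 1.3149)
after S2 (invert_se3): R=[-0.6656 0.6069 -0.4343; 0.7418 0.4748 -0.4735; -0.0811 -0.6374 -0.7662], t=(0.3415, -0.5403, 1.8563)
after S3 (triangulate): (-1.9479, -1.8452, 1.7513)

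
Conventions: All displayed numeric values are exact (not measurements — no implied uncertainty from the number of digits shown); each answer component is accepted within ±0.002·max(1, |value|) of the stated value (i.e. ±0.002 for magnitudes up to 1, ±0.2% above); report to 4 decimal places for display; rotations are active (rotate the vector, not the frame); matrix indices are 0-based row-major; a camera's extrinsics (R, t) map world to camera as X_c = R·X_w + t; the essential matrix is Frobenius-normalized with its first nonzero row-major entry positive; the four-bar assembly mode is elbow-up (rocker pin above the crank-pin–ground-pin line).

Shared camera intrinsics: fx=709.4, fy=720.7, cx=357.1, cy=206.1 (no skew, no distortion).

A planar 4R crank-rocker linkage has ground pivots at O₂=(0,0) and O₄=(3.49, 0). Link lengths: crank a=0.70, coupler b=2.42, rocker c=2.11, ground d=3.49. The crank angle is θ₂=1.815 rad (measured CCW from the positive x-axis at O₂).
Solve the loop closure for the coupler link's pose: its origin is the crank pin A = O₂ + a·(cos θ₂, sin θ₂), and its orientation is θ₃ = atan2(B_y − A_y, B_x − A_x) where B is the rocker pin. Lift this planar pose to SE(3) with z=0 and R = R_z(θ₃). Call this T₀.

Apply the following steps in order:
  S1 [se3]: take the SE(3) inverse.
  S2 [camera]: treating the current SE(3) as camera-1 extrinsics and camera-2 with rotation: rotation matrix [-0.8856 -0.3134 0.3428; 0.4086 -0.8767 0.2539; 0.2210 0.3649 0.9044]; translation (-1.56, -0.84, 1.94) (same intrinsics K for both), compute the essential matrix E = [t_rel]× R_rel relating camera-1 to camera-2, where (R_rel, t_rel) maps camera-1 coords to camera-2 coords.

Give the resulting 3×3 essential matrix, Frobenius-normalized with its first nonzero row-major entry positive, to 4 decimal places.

matrix = [0.1453 -0.3869 0.4369; 0.3362 -0.1130 -0.5053; 0.3449 -0.3711 -0.0238]

source (fourbar_fk): coupler pose = R=[0.9297 -0.3682 0.0000; 0.3682 0.9297 0.0000; 0.0000 0.0000 1.0000], t=(-0.1692, 0.6792, 0.0000)
after S1 (invert_se3): R=[0.9297 0.3682 0.0000; -0.3682 0.9297 0.0000; 0.0000 0.0000 1.0000], t=(-0.0928, -0.6938, 0.0000)
after S2 (essential): [0.1453 -0.3869 0.4369; 0.3362 -0.1130 -0.5053; 0.3449 -0.3711 -0.0238]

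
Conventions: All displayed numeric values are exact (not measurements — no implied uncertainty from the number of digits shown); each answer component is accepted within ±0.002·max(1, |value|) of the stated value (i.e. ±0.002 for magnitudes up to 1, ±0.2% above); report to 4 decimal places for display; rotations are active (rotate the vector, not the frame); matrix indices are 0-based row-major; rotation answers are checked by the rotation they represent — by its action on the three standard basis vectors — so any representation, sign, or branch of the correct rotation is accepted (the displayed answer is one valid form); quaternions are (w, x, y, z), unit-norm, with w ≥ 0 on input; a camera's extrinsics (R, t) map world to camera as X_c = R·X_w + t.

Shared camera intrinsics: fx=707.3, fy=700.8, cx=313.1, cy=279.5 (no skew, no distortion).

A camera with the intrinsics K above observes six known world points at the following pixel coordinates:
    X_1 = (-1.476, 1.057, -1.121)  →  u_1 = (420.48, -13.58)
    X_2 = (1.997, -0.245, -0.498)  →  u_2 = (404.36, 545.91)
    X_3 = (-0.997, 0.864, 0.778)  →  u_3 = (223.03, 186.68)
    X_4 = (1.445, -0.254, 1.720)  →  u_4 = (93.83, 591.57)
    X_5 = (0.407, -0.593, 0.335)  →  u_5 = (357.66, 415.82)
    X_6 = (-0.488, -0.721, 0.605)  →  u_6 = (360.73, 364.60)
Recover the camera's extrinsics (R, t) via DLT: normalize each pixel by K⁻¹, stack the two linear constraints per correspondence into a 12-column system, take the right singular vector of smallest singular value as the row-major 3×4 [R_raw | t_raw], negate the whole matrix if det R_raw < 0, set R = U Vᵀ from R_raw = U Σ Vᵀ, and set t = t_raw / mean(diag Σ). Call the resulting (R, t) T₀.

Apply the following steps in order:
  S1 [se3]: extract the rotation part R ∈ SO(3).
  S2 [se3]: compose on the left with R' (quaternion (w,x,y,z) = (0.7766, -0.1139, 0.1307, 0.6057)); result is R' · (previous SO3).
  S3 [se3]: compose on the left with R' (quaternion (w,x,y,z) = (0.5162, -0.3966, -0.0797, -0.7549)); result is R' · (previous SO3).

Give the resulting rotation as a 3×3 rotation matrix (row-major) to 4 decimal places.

rotation (matrix) = ((-0.6096, -0.7859, 0.1036), (0.1862, -0.0149, 0.9824), (-0.7705, 0.6182, 0.1555))

source (pnp_recover): camera pose = R=[-0.2228 -0.6325 -0.7418; 0.4719 -0.7358 0.4857; -0.8530 -0.2418 0.4624], t=(0.2300, 0.0300, 4.2696)
after S1 (rot_of_se3): [-0.2228 -0.6325 -0.7418; 0.4719 -0.7358 0.4857; -0.8530 -0.2418 0.4624]
after S2 (compose_so3): [-0.5652 0.5516 -0.6135; -0.3755 -0.8341 -0.4040; -0.7345 0.0020 0.6786]
after S3 (compose_so3): [-0.6096 -0.7859 0.1036; 0.1862 -0.0149 0.9824; -0.7705 0.6182 0.1555]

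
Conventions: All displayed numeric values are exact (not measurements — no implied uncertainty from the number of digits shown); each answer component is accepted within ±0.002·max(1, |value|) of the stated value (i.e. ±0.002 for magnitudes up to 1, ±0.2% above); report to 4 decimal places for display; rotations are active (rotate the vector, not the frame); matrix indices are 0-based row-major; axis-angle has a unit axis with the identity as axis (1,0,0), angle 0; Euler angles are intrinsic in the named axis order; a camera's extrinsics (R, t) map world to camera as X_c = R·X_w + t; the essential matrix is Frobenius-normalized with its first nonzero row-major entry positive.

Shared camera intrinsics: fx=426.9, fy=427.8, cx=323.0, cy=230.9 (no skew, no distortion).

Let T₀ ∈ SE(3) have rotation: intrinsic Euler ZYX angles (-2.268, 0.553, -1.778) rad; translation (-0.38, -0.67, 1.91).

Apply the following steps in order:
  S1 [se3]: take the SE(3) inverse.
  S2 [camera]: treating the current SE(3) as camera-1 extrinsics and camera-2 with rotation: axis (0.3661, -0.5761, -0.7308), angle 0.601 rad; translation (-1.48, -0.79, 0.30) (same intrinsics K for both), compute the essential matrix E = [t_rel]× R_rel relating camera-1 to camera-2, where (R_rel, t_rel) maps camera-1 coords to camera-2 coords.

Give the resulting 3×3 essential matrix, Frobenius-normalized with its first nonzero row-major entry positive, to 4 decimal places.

after S1 (invert_se3): R=[-0.5464 -0.6524 -0.5252; 0.1723 0.5261 -0.8328; 0.8196 -0.5455 -0.1751], t=(0.3585, 2.0086, 0.2803)
after S2 (essential): [0.3261 -0.0084 0.3113; -0.6234 -0.0831 0.1459; -0.0064 -0.0824 0.6108]

matrix = [0.3261 -0.0084 0.3113; -0.6234 -0.0831 0.1459; -0.0064 -0.0824 0.6108]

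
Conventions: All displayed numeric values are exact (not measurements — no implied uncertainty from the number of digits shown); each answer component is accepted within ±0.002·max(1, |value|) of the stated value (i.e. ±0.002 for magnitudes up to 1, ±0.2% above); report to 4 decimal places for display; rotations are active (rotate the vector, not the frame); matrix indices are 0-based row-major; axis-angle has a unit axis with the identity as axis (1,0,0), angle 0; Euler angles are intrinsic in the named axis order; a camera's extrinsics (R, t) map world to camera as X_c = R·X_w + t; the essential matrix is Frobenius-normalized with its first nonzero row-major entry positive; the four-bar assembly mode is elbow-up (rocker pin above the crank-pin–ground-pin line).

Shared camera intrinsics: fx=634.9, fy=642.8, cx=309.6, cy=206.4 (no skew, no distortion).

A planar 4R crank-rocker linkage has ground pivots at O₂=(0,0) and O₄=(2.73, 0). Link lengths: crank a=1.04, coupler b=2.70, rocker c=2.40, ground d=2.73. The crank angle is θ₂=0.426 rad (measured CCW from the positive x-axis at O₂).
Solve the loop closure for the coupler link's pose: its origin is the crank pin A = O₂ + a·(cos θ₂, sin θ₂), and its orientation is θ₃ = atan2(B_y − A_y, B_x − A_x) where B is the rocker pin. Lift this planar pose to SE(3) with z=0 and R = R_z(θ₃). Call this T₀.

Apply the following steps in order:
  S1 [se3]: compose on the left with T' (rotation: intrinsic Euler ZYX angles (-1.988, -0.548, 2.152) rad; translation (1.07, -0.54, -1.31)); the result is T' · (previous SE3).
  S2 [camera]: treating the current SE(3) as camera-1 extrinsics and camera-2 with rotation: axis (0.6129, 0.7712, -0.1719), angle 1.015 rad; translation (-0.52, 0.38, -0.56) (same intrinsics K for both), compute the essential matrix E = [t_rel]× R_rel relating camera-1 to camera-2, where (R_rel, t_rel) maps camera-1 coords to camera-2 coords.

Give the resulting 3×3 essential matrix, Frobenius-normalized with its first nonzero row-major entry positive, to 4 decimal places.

source (fourbar_fk): coupler pose = R=[0.6841 -0.7294 0.0000; 0.7294 0.6841 0.0000; 0.0000 0.0000 1.0000], t=(0.9471, 0.4298, 0.0000)
after S1 (compose_se3): R=[-0.4740 0.0296 -0.8800; -0.0812 0.9937 0.0772; 0.8768 0.1080 -0.4686], t=(0.6026, -1.0123, -0.5100)
after S2 (essential): [0.0195 0.4808 -0.4133; 0.2067 -0.2424 0.1841; 0.6733 0.0198 -0.0922]

matrix = [0.0195 0.4808 -0.4133; 0.2067 -0.2424 0.1841; 0.6733 0.0198 -0.0922]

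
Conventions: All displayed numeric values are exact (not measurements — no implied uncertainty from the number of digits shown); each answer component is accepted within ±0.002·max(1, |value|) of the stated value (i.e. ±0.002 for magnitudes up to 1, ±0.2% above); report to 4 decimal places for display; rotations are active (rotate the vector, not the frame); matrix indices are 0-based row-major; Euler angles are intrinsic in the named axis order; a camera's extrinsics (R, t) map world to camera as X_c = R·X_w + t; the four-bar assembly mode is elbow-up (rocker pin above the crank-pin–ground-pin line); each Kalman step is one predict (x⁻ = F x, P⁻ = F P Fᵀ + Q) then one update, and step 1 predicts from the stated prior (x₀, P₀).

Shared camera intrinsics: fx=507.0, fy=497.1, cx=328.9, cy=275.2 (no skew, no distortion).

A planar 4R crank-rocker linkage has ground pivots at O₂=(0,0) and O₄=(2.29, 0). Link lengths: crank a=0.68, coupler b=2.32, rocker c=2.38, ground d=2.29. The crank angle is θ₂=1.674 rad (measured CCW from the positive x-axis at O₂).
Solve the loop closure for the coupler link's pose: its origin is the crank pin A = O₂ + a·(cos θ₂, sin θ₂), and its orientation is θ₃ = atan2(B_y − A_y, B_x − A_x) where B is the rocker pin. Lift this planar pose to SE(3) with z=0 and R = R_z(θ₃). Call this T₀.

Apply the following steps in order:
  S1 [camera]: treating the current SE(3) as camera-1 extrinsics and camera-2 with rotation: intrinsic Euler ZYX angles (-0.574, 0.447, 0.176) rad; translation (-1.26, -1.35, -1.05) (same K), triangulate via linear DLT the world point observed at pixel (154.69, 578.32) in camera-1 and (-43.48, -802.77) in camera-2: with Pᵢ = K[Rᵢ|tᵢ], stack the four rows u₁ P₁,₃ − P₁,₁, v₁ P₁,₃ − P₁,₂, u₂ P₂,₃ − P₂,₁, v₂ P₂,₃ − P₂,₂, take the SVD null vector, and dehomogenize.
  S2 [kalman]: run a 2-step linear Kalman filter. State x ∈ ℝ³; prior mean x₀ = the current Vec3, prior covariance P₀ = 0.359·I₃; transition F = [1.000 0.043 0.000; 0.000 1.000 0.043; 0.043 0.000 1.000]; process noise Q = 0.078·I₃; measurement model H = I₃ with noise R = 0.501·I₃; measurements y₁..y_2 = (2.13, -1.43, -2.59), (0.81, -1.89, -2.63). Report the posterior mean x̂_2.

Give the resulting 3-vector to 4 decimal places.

result = (0.8093, -0.9396, -1.1684)

source (fourbar_fk): coupler pose = R=[0.7227 -0.6911 0.0000; 0.6911 0.7227 0.0000; 0.0000 0.0000 1.0000], t=(-0.0701, 0.6764, 0.0000)
after S1 (triangulate): (-0.1119, 0.6575, 1.7617)
after S2 (kf_track): (0.8093, -0.9396, -1.1684)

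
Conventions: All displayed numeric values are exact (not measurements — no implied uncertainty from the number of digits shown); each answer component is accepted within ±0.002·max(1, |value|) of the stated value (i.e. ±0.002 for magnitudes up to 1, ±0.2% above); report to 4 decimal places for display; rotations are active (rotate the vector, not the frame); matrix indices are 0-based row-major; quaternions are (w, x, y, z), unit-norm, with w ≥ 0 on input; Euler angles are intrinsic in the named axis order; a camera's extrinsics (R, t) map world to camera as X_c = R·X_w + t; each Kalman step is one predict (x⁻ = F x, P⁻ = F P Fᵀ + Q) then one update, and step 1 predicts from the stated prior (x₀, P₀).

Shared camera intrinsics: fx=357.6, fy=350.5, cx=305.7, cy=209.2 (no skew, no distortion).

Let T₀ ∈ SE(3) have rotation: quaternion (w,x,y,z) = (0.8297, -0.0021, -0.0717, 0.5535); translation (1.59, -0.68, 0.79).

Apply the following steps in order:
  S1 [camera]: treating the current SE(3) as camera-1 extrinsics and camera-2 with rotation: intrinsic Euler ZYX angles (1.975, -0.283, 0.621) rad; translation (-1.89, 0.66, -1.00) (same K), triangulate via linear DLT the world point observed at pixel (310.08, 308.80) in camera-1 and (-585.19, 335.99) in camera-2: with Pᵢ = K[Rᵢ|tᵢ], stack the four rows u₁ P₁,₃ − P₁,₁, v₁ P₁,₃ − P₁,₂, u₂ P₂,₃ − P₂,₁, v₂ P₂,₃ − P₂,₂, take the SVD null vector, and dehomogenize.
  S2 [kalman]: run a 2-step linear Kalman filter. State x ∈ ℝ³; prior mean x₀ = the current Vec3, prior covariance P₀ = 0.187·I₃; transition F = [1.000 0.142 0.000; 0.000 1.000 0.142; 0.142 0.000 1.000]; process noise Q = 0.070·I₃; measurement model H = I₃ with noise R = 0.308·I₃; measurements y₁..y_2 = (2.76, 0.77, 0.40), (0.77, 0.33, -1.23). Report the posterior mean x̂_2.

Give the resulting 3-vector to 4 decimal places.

after S1 (triangulate): (0.6321, 1.8179, 1.1258)
after S2 (kf_track): (1.3292, 0.9601, 0.0759)

result = (1.3292, 0.9601, 0.0759)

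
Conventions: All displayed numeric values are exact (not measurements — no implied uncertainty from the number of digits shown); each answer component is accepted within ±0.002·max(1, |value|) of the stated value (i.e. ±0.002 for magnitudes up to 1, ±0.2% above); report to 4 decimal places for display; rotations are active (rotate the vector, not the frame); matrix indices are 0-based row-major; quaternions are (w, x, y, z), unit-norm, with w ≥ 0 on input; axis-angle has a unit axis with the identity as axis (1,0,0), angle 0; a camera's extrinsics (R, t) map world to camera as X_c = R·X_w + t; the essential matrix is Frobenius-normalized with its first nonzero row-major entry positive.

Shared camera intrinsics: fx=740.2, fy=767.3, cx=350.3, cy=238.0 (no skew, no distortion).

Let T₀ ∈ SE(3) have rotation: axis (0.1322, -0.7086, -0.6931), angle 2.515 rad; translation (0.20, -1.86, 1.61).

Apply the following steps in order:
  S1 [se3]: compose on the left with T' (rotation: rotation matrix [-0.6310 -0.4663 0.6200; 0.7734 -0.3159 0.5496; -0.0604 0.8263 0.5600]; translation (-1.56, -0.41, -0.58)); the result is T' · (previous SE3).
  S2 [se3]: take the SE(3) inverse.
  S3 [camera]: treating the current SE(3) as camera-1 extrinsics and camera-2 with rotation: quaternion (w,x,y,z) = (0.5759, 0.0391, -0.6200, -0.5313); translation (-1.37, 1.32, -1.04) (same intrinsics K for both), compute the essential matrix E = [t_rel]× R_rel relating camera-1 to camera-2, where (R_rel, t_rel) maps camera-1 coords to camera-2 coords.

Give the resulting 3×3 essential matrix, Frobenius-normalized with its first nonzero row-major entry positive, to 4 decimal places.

after S1 (compose_se3): R=[0.9146 0.4036 0.0254; -0.2828 0.6832 -0.6733; -0.2891 0.6086 0.7389], t=(0.1793, 1.2171, -1.2274)
after S2 (invert_se3): R=[0.9146 -0.2828 -0.2891; 0.4036 0.6832 0.6086; 0.0254 -0.6733 0.7389], t=(-0.1746, -0.1568, 1.7219)
after S3 (essential): [0.0213 0.6782 -0.1557; 0.0134 -0.0620 0.2542; 0.0496 0.1875 0.6396]

matrix = [0.0213 0.6782 -0.1557; 0.0134 -0.0620 0.2542; 0.0496 0.1875 0.6396]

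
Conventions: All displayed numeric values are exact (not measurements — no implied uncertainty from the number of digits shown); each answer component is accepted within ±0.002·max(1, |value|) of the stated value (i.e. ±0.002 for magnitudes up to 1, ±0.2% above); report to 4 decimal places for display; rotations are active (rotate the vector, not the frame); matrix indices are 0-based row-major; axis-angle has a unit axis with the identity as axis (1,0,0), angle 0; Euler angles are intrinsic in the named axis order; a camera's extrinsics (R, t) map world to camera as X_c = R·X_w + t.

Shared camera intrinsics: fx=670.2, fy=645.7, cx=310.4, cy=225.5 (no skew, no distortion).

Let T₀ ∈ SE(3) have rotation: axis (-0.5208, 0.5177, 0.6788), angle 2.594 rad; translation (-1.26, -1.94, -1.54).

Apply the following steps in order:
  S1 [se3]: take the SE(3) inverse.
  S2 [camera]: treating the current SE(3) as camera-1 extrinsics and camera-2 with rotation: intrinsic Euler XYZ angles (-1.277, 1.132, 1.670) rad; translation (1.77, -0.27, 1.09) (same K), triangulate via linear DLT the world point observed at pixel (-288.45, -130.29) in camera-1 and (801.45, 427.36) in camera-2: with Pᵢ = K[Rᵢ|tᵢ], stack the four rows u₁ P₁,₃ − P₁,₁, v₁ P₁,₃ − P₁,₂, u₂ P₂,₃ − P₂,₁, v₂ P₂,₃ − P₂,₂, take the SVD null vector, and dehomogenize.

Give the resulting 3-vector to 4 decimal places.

after S1 (invert_se3): R=[-0.3510 -0.1464 -0.9249; -0.8532 -0.3570 0.3803; -0.3858 0.9226 0.0004], t=(-2.1506, -1.1819, 1.3042)
after S2 (triangulate): (-0.2853, 1.1220, -0.0282)

result = (-0.2853, 1.1220, -0.0282)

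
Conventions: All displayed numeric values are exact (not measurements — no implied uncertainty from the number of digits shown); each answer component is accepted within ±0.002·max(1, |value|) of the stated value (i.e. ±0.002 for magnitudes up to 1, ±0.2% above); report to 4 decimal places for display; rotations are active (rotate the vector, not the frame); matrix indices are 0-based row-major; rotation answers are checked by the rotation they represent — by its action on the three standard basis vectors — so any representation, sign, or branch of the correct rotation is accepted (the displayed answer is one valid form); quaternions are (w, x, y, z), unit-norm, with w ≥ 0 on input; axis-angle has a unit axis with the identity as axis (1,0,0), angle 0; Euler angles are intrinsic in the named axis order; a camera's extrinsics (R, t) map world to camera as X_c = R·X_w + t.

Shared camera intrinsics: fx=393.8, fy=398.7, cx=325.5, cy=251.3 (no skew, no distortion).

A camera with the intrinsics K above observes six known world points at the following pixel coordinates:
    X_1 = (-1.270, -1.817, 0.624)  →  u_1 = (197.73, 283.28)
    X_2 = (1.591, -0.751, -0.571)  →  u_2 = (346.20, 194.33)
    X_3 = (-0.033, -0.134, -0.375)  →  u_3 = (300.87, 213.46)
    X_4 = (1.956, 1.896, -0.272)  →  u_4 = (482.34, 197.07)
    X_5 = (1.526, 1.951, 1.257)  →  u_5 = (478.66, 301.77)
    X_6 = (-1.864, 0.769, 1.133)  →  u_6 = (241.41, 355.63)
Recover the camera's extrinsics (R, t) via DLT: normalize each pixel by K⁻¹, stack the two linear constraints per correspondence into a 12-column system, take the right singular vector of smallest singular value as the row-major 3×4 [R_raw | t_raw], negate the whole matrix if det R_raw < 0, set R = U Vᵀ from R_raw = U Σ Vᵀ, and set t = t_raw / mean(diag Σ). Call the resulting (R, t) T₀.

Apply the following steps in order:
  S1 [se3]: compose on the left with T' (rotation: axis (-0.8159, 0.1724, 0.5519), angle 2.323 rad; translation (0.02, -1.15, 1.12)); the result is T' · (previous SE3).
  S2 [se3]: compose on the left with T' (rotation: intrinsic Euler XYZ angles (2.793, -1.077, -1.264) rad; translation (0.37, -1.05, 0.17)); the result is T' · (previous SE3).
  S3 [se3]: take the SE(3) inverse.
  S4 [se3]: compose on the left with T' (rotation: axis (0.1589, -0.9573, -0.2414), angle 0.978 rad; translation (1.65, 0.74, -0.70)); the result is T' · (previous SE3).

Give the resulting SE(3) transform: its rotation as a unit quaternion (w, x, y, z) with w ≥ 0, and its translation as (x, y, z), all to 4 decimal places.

rotation (quat) = (0.8432, -0.0575, -0.5336, -0.0305), translation = (1.5974, 7.1412, -2.0659)

source (pnp_recover): camera pose = R=[0.7578 0.6396 0.1287; -0.1888 0.0263 0.9817; 0.6245 -0.7682 0.1407], t=(-0.2399, -0.2400, 6.3488)
after S1 (compose_se3): R=[0.0574 0.7485 -0.6607; 0.7176 -0.4910 -0.4939; -0.6941 -0.4457 -0.5653], t=(-3.9443, 3.7612, 0.3538)
after S2 (compose_se3): R=[0.9436 0.2778 0.1801; -0.2508 0.9550 -0.1586; -0.2160 0.1045 0.9708], t=(1.1933, -6.4290, -0.2968)
after S3 (invert_se3): R=[0.9436 -0.2508 -0.2160; 0.2778 0.9550 0.1045; 0.1801 -0.1586 0.9708], t=(-2.8027, 5.8389, -0.9464)
after S4 (compose_se3): R=[0.4287 0.1128 -0.8964; 0.0099 0.9915 0.1295; 0.9034 -0.0643 0.4239], t=(1.5974, 7.1412, -2.0659)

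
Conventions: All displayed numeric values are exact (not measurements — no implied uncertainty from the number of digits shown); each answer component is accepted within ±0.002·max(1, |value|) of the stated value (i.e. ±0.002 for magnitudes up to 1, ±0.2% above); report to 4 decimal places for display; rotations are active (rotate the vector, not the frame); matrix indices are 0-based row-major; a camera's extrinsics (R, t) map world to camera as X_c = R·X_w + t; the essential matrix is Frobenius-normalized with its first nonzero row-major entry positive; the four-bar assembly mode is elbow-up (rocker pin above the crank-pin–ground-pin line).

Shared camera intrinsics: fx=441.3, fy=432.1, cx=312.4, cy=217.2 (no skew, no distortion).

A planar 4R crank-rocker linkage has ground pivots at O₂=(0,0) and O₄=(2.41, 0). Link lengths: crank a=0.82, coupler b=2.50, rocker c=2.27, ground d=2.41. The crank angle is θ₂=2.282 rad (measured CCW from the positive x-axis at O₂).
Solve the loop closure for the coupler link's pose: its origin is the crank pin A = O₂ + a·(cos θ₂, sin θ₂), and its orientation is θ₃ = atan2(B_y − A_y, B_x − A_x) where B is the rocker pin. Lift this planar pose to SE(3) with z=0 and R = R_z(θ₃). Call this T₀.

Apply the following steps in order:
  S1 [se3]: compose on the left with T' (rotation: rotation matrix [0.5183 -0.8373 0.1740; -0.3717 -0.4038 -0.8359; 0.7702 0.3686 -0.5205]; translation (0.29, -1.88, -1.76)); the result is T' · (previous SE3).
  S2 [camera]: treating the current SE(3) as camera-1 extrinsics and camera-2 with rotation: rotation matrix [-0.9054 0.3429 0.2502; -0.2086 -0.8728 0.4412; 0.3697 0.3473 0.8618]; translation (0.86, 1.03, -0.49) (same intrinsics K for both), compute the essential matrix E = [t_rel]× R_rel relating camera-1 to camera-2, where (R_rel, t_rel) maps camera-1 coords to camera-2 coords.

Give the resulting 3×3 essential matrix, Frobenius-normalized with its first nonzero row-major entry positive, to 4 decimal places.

source (fourbar_fk): coupler pose = R=[0.8127 -0.5827 0.0000; 0.5827 0.8127 0.0000; 0.0000 0.0000 1.0000], t=(-0.5353, 0.6212, 0.0000)
after S1 (compose_se3): R=[-0.0667 -0.9825 0.1740; -0.5374 -0.1116 -0.8359; 0.8407 -0.1493 -0.5205], t=(-0.5076, -1.9319, -1.9433)
after S2 (essential): [0.6030 -0.2601 -0.2150; 0.1243 -0.3043 0.6054; -0.1049 -0.0143 0.1917]

matrix = [0.6030 -0.2601 -0.2150; 0.1243 -0.3043 0.6054; -0.1049 -0.0143 0.1917]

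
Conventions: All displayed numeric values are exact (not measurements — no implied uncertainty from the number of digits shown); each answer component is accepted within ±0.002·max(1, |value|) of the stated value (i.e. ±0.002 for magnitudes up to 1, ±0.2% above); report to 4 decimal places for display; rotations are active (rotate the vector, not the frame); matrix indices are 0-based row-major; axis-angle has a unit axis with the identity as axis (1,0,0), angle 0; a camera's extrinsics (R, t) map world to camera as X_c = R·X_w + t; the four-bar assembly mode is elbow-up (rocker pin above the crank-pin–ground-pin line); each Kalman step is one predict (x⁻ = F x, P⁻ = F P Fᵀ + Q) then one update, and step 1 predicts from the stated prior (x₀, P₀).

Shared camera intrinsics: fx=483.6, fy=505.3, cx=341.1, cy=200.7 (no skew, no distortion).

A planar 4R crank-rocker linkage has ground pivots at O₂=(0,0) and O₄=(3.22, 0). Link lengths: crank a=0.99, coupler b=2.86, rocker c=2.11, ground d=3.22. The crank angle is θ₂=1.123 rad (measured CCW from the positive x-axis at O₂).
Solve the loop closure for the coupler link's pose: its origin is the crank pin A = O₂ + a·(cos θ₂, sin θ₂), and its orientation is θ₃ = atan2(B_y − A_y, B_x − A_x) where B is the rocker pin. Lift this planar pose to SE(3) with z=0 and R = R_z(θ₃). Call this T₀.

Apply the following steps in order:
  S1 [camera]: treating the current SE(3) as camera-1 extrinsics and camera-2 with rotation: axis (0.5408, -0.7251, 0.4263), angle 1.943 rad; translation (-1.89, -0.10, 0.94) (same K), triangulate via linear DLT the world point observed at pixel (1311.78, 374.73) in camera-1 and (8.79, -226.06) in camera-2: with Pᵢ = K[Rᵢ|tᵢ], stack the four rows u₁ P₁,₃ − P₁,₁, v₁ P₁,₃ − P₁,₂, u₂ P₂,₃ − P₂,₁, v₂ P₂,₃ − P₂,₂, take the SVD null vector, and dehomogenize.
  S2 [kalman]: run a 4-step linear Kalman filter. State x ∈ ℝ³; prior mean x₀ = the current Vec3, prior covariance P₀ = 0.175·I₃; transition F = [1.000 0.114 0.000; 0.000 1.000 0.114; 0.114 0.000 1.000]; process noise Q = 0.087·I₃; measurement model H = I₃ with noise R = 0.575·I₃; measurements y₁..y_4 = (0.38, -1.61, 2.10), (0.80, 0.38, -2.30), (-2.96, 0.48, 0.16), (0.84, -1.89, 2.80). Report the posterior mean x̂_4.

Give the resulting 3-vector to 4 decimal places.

source (fourbar_fk): coupler pose = R=[0.9064 -0.4224 0.0000; 0.4224 0.9064 0.0000; 0.0000 0.0000 1.0000], t=(0.4287, 0.8924, 0.0000)
after S1 (triangulate): (0.9366, -1.0919, 0.8663)
after S2 (kf_track): (-0.1213, -0.7259, 0.9934)

result = (-0.1213, -0.7259, 0.9934)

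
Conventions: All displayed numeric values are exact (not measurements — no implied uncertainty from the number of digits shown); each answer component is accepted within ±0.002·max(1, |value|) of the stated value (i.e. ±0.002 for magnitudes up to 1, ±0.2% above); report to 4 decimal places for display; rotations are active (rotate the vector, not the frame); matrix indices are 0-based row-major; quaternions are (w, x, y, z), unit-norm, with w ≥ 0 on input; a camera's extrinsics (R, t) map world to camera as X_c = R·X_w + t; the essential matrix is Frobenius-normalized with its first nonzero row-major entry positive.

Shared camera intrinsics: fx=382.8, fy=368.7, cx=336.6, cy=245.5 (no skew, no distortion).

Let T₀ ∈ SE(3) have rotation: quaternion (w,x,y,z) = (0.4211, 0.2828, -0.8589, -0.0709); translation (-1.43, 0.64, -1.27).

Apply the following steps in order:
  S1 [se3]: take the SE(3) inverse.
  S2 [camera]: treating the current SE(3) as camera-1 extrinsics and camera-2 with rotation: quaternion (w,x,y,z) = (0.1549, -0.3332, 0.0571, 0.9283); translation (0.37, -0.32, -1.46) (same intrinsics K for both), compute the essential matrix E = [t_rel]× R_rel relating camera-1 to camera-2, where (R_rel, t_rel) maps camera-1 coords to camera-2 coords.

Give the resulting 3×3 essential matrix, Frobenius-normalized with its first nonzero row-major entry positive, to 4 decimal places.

matrix = [0.1133 0.5061 0.0769; 0.4407 0.1968 0.3576; -0.3004 0.4526 -0.2632]

after S1 (invert_se3): R=[-0.4854 -0.5455 0.6832; -0.4261 0.8300 0.3600; -0.7634 -0.1164 -0.6353], t=(0.5227, -0.6833, -1.8241)
after S2 (essential): [0.1133 0.5061 0.0769; 0.4407 0.1968 0.3576; -0.3004 0.4526 -0.2632]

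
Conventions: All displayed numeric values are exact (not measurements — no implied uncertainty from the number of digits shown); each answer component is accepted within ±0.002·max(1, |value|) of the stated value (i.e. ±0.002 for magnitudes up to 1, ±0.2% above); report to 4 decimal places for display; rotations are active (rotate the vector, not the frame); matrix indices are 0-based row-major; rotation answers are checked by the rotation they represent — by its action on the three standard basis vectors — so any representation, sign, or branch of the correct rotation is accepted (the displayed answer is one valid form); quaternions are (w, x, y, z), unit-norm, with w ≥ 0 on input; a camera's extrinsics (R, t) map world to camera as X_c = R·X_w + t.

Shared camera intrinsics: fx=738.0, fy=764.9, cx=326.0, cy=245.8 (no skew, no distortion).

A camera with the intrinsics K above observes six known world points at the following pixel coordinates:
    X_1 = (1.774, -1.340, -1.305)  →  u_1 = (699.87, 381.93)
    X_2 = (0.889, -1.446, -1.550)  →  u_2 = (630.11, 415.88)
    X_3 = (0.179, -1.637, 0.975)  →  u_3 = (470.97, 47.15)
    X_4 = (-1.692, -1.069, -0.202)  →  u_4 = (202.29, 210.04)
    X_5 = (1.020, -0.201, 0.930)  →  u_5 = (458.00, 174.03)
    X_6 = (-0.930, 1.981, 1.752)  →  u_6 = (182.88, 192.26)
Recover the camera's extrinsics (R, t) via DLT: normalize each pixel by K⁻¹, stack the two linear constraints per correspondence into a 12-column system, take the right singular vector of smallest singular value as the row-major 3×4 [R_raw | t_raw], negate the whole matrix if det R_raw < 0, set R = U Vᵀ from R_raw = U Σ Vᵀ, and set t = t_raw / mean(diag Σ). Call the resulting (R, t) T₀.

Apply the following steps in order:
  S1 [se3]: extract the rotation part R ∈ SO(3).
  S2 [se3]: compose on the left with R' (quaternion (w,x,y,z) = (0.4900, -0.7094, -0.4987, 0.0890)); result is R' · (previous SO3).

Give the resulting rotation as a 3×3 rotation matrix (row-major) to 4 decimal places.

source (pnp_recover): camera pose = R=[0.9026 -0.4120 -0.1250; 0.0762 0.4384 -0.8955; 0.4238 0.7988 0.4271], t=(0.3200, 0.2100, 6.0801)
after S1 (rot_of_se3): [0.9026 -0.4120 -0.1250; 0.0762 0.4384 -0.8955; 0.4238 0.7988 0.4271]
after S2 (compose_so3): [0.2259 -0.4198 -0.8790; 0.9726 0.1471 0.1797; 0.0539 -0.8956 0.4416]

rotation (matrix) = ((0.2259, -0.4198, -0.8790), (0.9726, 0.1471, 0.1797), (0.0539, -0.8956, 0.4416))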